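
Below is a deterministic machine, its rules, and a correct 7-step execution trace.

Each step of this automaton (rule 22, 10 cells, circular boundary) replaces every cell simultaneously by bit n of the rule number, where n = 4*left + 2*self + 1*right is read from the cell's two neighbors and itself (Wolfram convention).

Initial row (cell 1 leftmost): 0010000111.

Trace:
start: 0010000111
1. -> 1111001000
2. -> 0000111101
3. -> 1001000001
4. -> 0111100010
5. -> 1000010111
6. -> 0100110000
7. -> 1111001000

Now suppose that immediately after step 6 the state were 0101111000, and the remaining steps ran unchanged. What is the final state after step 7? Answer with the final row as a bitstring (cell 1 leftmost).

1100000100

state after step 6 := 0101111000
7. -> 1100000100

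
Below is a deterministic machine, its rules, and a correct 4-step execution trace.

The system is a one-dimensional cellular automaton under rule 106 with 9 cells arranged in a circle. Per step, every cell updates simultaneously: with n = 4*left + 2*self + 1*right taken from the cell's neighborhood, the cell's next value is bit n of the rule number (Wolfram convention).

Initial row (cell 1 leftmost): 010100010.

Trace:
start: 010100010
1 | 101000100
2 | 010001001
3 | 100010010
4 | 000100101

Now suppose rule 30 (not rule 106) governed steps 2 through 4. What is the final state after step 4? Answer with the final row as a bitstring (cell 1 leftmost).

011111100

(re-executing steps 2..4 under rule 30; state before step 2: 101000100)
2 | 101101111
3 | 001001000
4 | 011111100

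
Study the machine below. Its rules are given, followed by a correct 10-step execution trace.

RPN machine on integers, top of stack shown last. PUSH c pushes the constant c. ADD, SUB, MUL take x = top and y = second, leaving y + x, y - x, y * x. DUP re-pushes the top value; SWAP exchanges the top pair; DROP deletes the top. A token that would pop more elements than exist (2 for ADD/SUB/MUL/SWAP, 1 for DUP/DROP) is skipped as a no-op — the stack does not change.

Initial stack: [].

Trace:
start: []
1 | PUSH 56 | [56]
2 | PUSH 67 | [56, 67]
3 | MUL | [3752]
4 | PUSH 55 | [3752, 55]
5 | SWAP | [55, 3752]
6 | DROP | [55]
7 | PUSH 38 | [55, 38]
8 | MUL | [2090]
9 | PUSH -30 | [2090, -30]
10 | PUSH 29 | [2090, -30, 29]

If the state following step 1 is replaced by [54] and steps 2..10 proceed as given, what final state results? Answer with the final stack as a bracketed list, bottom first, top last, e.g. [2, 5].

[2090, -30, 29]

state after step 1 := [54]
2 | PUSH 67 | [54, 67]
3 | MUL | [3618]
4 | PUSH 55 | [3618, 55]
5 | SWAP | [55, 3618]
6 | DROP | [55]
7 | PUSH 38 | [55, 38]
8 | MUL | [2090]
9 | PUSH -30 | [2090, -30]
10 | PUSH 29 | [2090, -30, 29]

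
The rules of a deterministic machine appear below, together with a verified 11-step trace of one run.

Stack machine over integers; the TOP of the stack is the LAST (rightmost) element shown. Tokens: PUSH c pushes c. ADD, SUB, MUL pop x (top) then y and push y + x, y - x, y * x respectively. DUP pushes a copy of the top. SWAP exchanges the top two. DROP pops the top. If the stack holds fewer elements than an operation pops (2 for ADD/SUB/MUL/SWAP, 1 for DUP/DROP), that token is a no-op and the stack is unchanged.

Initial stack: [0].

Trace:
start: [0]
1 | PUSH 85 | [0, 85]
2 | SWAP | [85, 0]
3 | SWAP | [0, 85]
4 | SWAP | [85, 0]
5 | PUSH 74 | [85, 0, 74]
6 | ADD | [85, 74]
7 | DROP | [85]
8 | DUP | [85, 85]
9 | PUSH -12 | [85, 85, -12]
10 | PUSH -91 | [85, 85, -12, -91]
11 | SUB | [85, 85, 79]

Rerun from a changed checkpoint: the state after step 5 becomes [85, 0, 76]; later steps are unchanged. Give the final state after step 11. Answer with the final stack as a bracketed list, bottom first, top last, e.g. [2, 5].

state after step 5 := [85, 0, 76]
6 | ADD | [85, 76]
7 | DROP | [85]
8 | DUP | [85, 85]
9 | PUSH -12 | [85, 85, -12]
10 | PUSH -91 | [85, 85, -12, -91]
11 | SUB | [85, 85, 79]

[85, 85, 79]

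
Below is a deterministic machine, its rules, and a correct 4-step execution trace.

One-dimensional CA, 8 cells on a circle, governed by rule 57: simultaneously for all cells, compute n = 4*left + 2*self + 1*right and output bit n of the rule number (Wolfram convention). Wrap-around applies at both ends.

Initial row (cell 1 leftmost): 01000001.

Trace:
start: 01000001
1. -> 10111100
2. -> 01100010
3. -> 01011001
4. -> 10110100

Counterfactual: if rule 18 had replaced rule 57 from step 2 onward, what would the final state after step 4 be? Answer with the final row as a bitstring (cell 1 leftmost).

(re-executing steps 2..4 under rule 18; state before step 2: 10111100)
2. -> 00000011
3. -> 10000100
4. -> 01001011

01001011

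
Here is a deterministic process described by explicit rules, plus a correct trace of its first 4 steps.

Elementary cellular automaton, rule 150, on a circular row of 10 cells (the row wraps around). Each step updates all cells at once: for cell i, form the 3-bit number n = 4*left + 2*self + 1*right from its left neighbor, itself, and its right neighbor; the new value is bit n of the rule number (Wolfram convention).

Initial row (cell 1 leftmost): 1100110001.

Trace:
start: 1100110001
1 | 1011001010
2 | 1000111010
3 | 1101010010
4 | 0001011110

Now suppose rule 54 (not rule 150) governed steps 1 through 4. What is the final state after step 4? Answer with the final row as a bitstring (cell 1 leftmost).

0000100001

(re-executing steps 1..4 under rule 54; state before step 1: 1100110001)
1 | 0011001010
2 | 0100111111
3 | 1111000000
4 | 0000100001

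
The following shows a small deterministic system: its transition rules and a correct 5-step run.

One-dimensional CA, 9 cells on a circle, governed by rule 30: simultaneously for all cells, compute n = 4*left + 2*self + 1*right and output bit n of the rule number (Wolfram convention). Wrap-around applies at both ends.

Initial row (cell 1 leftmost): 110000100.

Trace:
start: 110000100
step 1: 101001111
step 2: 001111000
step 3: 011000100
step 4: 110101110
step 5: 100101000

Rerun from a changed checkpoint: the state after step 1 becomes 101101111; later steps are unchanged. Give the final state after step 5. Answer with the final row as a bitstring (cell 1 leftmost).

101000110

state after step 1 := 101101111
step 2: 001001000
step 3: 011111100
step 4: 110000010
step 5: 101000110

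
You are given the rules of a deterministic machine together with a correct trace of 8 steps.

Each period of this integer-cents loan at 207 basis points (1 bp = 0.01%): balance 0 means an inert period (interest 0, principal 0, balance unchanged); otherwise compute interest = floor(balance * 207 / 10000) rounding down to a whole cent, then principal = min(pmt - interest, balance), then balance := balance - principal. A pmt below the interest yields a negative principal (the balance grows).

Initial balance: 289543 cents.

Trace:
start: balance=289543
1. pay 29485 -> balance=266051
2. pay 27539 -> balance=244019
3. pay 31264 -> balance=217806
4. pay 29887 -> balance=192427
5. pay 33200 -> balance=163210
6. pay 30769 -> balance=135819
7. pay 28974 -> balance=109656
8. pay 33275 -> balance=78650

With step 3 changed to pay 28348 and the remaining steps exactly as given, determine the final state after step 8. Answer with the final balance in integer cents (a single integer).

81880

(re-executing from step 3 with the substitution; state before step 3: balance=244019)
3. pay 28348 -> balance=220722
4. pay 29887 -> balance=195403
5. pay 33200 -> balance=166247
6. pay 30769 -> balance=138919
7. pay 28974 -> balance=112820
8. pay 33275 -> balance=81880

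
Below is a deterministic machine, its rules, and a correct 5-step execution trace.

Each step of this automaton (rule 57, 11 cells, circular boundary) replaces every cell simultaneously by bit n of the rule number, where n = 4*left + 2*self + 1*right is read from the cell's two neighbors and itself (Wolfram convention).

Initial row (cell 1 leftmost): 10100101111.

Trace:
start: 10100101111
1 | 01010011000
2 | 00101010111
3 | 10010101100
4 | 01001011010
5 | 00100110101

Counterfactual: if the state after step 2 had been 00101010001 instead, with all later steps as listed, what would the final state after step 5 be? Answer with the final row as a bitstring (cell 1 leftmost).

state after step 2 := 00101010001
3 | 10010101100
4 | 01001011010
5 | 00100110101

00100110101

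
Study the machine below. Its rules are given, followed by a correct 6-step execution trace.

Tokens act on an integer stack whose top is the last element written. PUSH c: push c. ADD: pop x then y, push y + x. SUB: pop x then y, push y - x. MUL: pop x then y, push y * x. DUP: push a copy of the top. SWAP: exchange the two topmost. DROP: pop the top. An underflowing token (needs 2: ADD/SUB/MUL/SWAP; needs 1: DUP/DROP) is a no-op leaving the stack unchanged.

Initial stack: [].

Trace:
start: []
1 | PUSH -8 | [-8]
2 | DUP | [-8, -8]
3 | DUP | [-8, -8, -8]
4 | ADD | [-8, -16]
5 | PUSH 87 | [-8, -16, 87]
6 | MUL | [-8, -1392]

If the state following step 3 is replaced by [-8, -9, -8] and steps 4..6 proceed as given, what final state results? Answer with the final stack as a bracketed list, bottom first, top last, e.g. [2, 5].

state after step 3 := [-8, -9, -8]
4 | ADD | [-8, -17]
5 | PUSH 87 | [-8, -17, 87]
6 | MUL | [-8, -1479]

[-8, -1479]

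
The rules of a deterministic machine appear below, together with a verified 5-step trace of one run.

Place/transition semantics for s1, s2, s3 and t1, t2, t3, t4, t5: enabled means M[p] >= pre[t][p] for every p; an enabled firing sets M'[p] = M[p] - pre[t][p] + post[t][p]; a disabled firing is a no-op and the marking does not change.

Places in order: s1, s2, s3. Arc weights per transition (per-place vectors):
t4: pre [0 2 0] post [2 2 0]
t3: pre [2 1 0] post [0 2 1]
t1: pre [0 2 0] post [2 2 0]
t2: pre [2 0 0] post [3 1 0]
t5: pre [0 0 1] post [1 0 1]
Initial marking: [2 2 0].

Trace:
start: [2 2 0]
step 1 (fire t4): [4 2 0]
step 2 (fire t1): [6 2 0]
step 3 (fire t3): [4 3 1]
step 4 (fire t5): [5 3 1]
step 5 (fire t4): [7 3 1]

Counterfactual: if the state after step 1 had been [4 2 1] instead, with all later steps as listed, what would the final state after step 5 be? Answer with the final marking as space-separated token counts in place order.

state after step 1 := [4 2 1]
step 2 (fire t1): [6 2 1]
step 3 (fire t3): [4 3 2]
step 4 (fire t5): [5 3 2]
step 5 (fire t4): [7 3 2]

7 3 2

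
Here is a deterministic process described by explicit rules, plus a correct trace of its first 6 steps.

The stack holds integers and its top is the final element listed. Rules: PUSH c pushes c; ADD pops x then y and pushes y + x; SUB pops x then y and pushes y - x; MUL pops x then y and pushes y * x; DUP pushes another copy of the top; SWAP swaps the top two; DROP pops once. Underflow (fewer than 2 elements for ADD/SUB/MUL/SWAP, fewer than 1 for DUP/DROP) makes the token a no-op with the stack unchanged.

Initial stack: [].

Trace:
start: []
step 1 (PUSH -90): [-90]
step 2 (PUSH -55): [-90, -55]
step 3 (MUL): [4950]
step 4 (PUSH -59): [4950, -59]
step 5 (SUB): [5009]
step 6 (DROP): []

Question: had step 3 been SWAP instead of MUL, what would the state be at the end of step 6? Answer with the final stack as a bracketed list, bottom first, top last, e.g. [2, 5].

(re-executing from step 3 with the substitution; state before step 3: [-90, -55])
step 3 (SWAP): [-55, -90]
step 4 (PUSH -59): [-55, -90, -59]
step 5 (SUB): [-55, -31]
step 6 (DROP): [-55]

[-55]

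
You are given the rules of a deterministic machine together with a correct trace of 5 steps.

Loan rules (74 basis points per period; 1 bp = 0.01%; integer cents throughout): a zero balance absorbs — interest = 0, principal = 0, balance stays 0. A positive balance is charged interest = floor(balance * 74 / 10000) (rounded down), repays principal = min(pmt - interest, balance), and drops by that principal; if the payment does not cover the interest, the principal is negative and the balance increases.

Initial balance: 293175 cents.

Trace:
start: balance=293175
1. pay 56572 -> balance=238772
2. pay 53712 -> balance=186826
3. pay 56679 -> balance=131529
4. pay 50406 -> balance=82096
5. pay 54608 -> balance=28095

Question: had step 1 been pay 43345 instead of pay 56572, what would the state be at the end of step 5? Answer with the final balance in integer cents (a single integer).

(re-executing from step 1 with the substitution; state before step 1: balance=293175)
1. pay 43345 -> balance=251999
2. pay 53712 -> balance=200151
3. pay 56679 -> balance=144953
4. pay 50406 -> balance=95619
5. pay 54608 -> balance=41718

41718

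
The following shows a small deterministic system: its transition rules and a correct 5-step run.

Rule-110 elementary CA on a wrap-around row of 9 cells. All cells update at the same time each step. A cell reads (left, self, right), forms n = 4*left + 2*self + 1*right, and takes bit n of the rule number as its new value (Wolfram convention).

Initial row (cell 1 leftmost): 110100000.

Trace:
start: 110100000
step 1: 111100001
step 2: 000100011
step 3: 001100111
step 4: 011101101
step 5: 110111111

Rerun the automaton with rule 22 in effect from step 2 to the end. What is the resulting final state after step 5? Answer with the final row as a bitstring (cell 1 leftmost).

101100001

(re-executing steps 2..5 under rule 22; state before step 2: 111100001)
step 2: 000010010
step 3: 000111111
step 4: 101000000
step 5: 101100001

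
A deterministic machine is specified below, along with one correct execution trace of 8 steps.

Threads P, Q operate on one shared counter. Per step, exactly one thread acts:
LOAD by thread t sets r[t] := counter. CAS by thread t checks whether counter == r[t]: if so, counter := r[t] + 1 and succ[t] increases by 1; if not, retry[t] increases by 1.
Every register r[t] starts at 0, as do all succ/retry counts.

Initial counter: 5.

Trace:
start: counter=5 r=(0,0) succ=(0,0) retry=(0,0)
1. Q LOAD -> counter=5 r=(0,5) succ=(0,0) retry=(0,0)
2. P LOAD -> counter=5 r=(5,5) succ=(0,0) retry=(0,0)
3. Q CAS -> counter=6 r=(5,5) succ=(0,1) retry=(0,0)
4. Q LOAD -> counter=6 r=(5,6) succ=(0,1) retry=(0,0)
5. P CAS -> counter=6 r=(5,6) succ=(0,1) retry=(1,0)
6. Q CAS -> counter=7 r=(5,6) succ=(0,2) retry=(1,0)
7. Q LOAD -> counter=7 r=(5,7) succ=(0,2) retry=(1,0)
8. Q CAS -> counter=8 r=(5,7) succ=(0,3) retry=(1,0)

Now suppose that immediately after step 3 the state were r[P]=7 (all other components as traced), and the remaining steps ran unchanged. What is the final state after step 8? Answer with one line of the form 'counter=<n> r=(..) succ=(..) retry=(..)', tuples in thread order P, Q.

counter=8 r=(7,7) succ=(0,3) retry=(1,0)

state after step 3 := counter=6 r=(7,5) succ=(0,1) retry=(0,0)
4. Q LOAD -> counter=6 r=(7,6) succ=(0,1) retry=(0,0)
5. P CAS -> counter=6 r=(7,6) succ=(0,1) retry=(1,0)
6. Q CAS -> counter=7 r=(7,6) succ=(0,2) retry=(1,0)
7. Q LOAD -> counter=7 r=(7,7) succ=(0,2) retry=(1,0)
8. Q CAS -> counter=8 r=(7,7) succ=(0,3) retry=(1,0)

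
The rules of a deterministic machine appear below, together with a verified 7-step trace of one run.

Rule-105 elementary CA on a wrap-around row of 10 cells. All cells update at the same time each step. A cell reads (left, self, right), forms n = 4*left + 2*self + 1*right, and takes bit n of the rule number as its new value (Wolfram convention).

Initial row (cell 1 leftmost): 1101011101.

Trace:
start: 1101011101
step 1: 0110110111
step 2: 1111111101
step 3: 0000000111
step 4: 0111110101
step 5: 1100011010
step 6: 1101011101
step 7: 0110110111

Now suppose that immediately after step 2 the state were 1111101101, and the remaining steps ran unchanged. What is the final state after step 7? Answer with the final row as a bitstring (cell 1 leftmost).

0000001100

state after step 2 := 1111101101
step 3: 0000111111
step 4: 0110100001
step 5: 1111001100
step 6: 1001001100
step 7: 0000001100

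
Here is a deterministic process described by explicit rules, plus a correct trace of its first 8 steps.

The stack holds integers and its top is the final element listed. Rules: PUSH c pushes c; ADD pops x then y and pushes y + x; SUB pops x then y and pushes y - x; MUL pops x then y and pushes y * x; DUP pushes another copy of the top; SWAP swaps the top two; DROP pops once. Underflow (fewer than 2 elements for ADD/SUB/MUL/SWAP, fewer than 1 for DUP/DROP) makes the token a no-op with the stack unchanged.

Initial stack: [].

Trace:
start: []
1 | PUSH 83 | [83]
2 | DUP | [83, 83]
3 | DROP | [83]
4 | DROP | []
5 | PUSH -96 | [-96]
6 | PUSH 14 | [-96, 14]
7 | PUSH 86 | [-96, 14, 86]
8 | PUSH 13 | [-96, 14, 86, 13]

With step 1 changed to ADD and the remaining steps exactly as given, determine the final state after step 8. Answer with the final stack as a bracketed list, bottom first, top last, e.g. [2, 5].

(re-executing from step 1 with the substitution; state before step 1: [])
1 | ADD | []
2 | DUP | []
3 | DROP | []
4 | DROP | []
5 | PUSH -96 | [-96]
6 | PUSH 14 | [-96, 14]
7 | PUSH 86 | [-96, 14, 86]
8 | PUSH 13 | [-96, 14, 86, 13]

[-96, 14, 86, 13]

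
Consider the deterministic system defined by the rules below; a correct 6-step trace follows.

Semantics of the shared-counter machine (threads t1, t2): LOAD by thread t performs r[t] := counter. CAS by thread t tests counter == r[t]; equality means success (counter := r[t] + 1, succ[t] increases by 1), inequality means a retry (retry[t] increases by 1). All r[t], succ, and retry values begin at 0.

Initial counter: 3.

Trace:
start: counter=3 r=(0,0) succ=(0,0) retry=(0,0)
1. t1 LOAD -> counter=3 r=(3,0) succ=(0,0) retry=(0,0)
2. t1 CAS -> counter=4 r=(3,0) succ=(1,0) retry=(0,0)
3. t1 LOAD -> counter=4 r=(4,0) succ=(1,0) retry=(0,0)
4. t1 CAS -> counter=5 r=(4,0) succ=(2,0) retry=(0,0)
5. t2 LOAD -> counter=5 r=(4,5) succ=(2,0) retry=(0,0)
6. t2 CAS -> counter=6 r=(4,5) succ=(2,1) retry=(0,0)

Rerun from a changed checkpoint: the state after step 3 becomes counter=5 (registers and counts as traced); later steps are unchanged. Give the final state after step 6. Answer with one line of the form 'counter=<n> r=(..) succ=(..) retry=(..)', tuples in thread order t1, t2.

counter=6 r=(4,5) succ=(1,1) retry=(1,0)

state after step 3 := counter=5 r=(4,0) succ=(1,0) retry=(0,0)
4. t1 CAS -> counter=5 r=(4,0) succ=(1,0) retry=(1,0)
5. t2 LOAD -> counter=5 r=(4,5) succ=(1,0) retry=(1,0)
6. t2 CAS -> counter=6 r=(4,5) succ=(1,1) retry=(1,0)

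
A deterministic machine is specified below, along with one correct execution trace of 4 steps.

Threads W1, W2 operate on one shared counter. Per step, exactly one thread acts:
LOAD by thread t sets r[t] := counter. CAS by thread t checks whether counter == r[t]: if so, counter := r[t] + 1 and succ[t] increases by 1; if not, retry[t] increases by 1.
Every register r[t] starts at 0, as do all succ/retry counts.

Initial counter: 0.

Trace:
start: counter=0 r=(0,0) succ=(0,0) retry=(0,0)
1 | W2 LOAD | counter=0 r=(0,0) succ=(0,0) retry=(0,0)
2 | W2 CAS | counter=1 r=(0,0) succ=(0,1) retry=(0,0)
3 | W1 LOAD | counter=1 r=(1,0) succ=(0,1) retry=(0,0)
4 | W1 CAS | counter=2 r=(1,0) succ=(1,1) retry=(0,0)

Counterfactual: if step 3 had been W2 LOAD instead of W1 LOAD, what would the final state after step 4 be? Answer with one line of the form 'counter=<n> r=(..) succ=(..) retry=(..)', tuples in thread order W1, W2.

(re-executing from step 3 with the substitution; state before step 3: counter=1 r=(0,0) succ=(0,1) retry=(0,0))
3 | W2 LOAD | counter=1 r=(0,1) succ=(0,1) retry=(0,0)
4 | W1 CAS | counter=1 r=(0,1) succ=(0,1) retry=(1,0)

counter=1 r=(0,1) succ=(0,1) retry=(1,0)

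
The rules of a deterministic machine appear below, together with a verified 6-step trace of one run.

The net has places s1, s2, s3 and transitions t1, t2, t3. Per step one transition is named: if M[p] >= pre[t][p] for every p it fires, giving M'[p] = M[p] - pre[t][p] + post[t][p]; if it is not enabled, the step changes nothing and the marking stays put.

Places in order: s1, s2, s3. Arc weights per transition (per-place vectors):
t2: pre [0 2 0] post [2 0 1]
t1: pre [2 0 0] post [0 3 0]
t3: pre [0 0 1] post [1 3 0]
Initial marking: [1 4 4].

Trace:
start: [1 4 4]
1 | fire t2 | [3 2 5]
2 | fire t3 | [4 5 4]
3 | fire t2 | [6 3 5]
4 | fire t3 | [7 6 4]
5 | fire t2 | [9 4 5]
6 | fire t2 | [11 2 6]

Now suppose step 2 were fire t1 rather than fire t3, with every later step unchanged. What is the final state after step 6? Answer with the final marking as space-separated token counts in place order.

8 2 7

(re-executing from step 2 with the substitution; state before step 2: [3 2 5])
2 | fire t1 | [1 5 5]
3 | fire t2 | [3 3 6]
4 | fire t3 | [4 6 5]
5 | fire t2 | [6 4 6]
6 | fire t2 | [8 2 7]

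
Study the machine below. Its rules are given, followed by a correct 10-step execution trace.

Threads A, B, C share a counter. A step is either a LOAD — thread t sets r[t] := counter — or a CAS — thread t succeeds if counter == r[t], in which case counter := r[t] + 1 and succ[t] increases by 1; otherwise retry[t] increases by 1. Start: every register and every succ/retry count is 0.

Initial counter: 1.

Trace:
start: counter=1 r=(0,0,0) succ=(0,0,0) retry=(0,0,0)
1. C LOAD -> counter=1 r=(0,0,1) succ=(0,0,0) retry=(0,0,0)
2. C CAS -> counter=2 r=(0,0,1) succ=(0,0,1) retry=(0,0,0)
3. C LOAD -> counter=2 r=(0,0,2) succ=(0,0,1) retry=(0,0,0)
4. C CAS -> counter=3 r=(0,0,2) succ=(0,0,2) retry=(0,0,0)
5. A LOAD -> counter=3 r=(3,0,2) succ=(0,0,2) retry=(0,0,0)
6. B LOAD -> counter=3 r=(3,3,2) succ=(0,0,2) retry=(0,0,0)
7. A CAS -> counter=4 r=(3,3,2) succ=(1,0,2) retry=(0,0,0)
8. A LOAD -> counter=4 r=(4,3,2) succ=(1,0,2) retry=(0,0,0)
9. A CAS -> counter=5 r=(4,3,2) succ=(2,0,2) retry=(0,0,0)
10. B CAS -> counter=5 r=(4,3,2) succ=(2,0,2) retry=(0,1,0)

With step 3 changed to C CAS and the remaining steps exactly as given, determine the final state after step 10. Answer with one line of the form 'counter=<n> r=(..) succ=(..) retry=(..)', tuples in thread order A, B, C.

(re-executing from step 3 with the substitution; state before step 3: counter=2 r=(0,0,1) succ=(0,0,1) retry=(0,0,0))
3. C CAS -> counter=2 r=(0,0,1) succ=(0,0,1) retry=(0,0,1)
4. C CAS -> counter=2 r=(0,0,1) succ=(0,0,1) retry=(0,0,2)
5. A LOAD -> counter=2 r=(2,0,1) succ=(0,0,1) retry=(0,0,2)
6. B LOAD -> counter=2 r=(2,2,1) succ=(0,0,1) retry=(0,0,2)
7. A CAS -> counter=3 r=(2,2,1) succ=(1,0,1) retry=(0,0,2)
8. A LOAD -> counter=3 r=(3,2,1) succ=(1,0,1) retry=(0,0,2)
9. A CAS -> counter=4 r=(3,2,1) succ=(2,0,1) retry=(0,0,2)
10. B CAS -> counter=4 r=(3,2,1) succ=(2,0,1) retry=(0,1,2)

counter=4 r=(3,2,1) succ=(2,0,1) retry=(0,1,2)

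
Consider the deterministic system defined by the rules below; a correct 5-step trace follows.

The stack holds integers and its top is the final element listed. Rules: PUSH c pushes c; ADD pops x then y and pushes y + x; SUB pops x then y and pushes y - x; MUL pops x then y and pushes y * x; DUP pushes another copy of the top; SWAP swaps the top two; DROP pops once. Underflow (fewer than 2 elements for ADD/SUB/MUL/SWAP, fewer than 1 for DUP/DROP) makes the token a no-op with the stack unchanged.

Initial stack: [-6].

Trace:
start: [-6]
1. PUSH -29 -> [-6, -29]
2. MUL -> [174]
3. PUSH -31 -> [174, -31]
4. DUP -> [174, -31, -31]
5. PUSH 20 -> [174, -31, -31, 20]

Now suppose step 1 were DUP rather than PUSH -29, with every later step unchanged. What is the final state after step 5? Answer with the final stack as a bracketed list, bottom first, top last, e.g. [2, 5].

(re-executing from step 1 with the substitution; state before step 1: [-6])
1. DUP -> [-6, -6]
2. MUL -> [36]
3. PUSH -31 -> [36, -31]
4. DUP -> [36, -31, -31]
5. PUSH 20 -> [36, -31, -31, 20]

[36, -31, -31, 20]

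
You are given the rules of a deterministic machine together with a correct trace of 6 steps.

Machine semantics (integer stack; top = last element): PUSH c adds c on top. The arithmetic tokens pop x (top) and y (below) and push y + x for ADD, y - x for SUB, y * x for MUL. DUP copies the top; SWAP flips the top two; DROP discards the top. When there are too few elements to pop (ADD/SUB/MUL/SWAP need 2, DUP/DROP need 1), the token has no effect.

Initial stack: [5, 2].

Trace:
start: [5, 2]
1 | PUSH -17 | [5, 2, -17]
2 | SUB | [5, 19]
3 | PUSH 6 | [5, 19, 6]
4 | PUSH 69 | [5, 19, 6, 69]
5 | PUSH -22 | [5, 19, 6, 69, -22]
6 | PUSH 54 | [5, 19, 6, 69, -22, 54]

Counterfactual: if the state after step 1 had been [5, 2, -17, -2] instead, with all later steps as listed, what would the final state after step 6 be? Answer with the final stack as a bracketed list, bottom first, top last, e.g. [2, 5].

[5, 2, -15, 6, 69, -22, 54]

state after step 1 := [5, 2, -17, -2]
2 | SUB | [5, 2, -15]
3 | PUSH 6 | [5, 2, -15, 6]
4 | PUSH 69 | [5, 2, -15, 6, 69]
5 | PUSH -22 | [5, 2, -15, 6, 69, -22]
6 | PUSH 54 | [5, 2, -15, 6, 69, -22, 54]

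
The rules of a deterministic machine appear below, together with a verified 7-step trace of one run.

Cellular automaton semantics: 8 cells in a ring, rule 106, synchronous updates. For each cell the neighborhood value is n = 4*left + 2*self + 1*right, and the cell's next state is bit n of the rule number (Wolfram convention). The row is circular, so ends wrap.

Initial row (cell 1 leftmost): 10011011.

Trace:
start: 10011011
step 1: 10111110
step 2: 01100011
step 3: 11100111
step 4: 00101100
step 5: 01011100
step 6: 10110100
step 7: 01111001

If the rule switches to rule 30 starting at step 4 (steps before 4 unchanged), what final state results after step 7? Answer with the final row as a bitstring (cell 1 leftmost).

01001000

(re-executing steps 4..7 under rule 30; state before step 4: 11100111)
step 4: 00011100
step 5: 00110010
step 6: 01101111
step 7: 01001000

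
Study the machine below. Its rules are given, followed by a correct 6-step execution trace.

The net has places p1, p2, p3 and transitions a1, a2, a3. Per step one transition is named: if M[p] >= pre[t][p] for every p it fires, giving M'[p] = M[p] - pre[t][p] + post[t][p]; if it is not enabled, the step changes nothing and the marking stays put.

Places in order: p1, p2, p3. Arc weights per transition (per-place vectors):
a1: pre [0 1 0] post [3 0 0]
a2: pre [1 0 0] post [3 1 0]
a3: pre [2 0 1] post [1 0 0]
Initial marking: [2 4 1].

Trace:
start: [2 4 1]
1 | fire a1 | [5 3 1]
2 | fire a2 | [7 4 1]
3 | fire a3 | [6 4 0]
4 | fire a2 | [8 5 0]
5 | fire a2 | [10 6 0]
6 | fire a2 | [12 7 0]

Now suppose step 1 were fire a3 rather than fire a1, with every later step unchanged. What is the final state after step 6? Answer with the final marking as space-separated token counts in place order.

(re-executing from step 1 with the substitution; state before step 1: [2 4 1])
1 | fire a3 | [1 4 0]
2 | fire a2 | [3 5 0]
3 | fire a3 | [3 5 0]
4 | fire a2 | [5 6 0]
5 | fire a2 | [7 7 0]
6 | fire a2 | [9 8 0]

9 8 0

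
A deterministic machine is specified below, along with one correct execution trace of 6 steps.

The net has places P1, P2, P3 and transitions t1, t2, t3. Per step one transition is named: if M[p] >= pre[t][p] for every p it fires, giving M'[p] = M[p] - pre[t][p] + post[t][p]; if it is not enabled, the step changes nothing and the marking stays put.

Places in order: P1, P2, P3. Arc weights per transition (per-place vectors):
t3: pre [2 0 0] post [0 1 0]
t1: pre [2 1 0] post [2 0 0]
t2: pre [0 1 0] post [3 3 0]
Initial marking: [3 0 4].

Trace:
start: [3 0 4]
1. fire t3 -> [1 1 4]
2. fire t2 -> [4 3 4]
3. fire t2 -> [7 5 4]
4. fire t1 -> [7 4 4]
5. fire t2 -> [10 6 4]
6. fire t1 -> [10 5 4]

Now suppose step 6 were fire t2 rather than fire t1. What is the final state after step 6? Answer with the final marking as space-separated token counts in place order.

13 8 4

(re-executing from step 6 with the substitution; state before step 6: [10 6 4])
6. fire t2 -> [13 8 4]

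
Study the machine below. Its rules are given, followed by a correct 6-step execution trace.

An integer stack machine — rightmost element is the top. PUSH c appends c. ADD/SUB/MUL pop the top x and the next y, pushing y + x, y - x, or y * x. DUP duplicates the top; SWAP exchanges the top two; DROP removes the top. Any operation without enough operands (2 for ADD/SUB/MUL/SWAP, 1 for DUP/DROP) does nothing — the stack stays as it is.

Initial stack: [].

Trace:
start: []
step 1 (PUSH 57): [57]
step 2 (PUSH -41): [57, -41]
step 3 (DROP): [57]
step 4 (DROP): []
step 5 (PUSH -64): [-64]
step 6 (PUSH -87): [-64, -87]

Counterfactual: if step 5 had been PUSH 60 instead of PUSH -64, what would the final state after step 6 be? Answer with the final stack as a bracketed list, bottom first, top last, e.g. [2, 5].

[60, -87]

(re-executing from step 5 with the substitution; state before step 5: [])
step 5 (PUSH 60): [60]
step 6 (PUSH -87): [60, -87]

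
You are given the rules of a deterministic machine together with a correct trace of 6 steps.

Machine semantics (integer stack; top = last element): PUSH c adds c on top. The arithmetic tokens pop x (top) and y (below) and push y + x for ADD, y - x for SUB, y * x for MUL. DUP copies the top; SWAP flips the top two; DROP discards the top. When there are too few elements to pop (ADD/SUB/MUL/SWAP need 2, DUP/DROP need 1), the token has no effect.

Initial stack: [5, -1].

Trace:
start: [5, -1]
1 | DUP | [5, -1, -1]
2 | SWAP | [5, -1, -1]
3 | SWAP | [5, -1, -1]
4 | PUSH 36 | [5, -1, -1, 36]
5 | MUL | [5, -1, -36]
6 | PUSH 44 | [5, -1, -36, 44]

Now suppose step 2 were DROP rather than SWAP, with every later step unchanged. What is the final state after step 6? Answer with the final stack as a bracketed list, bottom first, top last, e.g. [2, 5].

[-1, 180, 44]

(re-executing from step 2 with the substitution; state before step 2: [5, -1, -1])
2 | DROP | [5, -1]
3 | SWAP | [-1, 5]
4 | PUSH 36 | [-1, 5, 36]
5 | MUL | [-1, 180]
6 | PUSH 44 | [-1, 180, 44]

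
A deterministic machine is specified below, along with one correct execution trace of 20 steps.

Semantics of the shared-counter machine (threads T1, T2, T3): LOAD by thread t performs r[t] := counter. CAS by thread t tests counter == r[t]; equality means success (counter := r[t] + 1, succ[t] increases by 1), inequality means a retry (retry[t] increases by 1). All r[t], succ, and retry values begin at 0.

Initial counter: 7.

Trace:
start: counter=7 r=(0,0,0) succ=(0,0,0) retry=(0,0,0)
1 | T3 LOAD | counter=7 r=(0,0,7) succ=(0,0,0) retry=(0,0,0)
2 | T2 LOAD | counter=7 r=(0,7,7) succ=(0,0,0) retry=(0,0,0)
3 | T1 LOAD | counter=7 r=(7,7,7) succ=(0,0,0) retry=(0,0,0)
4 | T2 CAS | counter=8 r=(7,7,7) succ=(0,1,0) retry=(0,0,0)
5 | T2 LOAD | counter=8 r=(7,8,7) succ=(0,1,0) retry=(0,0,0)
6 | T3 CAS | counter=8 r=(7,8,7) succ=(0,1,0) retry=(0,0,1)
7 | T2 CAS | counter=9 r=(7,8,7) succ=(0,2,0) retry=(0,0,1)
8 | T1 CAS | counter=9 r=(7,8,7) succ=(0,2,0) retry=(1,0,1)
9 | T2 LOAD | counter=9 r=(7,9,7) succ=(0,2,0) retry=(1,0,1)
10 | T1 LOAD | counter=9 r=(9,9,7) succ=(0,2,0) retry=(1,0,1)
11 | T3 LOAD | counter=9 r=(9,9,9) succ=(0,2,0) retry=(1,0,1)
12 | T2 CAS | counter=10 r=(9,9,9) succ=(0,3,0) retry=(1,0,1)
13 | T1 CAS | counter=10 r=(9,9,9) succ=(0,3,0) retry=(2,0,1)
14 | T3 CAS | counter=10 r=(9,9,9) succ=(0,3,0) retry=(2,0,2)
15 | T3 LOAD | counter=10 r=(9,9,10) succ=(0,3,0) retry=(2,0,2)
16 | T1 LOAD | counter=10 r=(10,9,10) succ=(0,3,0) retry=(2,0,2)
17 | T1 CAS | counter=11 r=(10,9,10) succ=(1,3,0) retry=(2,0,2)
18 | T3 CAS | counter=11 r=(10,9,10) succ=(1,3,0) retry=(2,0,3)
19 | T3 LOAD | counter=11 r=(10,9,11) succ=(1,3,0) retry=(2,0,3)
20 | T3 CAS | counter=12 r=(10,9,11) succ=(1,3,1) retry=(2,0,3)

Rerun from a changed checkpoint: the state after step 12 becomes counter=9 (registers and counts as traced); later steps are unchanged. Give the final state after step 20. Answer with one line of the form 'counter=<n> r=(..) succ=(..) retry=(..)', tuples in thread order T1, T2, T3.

counter=12 r=(10,9,11) succ=(2,3,1) retry=(1,0,3)

state after step 12 := counter=9 r=(9,9,9) succ=(0,3,0) retry=(1,0,1)
13 | T1 CAS | counter=10 r=(9,9,9) succ=(1,3,0) retry=(1,0,1)
14 | T3 CAS | counter=10 r=(9,9,9) succ=(1,3,0) retry=(1,0,2)
15 | T3 LOAD | counter=10 r=(9,9,10) succ=(1,3,0) retry=(1,0,2)
16 | T1 LOAD | counter=10 r=(10,9,10) succ=(1,3,0) retry=(1,0,2)
17 | T1 CAS | counter=11 r=(10,9,10) succ=(2,3,0) retry=(1,0,2)
18 | T3 CAS | counter=11 r=(10,9,10) succ=(2,3,0) retry=(1,0,3)
19 | T3 LOAD | counter=11 r=(10,9,11) succ=(2,3,0) retry=(1,0,3)
20 | T3 CAS | counter=12 r=(10,9,11) succ=(2,3,1) retry=(1,0,3)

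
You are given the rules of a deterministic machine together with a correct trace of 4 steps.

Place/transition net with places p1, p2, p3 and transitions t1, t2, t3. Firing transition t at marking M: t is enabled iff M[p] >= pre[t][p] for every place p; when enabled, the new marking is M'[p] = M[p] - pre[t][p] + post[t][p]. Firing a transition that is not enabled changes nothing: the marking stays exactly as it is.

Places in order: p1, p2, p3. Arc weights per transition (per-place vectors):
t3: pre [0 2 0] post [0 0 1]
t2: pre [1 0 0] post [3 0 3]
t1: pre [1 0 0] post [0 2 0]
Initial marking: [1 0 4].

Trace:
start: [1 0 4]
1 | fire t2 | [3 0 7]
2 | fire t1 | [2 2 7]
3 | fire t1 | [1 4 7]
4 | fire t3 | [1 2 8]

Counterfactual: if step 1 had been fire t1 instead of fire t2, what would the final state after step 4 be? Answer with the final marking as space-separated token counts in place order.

0 0 5

(re-executing from step 1 with the substitution; state before step 1: [1 0 4])
1 | fire t1 | [0 2 4]
2 | fire t1 | [0 2 4]
3 | fire t1 | [0 2 4]
4 | fire t3 | [0 0 5]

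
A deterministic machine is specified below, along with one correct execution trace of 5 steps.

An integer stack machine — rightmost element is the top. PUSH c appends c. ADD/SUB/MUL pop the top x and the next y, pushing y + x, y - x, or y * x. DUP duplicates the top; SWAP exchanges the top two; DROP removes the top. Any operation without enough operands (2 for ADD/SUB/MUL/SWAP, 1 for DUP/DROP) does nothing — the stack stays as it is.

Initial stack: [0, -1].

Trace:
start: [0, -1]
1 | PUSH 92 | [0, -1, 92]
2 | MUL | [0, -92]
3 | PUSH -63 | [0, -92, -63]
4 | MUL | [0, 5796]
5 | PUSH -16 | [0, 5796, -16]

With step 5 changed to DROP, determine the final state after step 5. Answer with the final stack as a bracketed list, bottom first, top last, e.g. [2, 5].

[0]

(re-executing from step 5 with the substitution; state before step 5: [0, 5796])
5 | DROP | [0]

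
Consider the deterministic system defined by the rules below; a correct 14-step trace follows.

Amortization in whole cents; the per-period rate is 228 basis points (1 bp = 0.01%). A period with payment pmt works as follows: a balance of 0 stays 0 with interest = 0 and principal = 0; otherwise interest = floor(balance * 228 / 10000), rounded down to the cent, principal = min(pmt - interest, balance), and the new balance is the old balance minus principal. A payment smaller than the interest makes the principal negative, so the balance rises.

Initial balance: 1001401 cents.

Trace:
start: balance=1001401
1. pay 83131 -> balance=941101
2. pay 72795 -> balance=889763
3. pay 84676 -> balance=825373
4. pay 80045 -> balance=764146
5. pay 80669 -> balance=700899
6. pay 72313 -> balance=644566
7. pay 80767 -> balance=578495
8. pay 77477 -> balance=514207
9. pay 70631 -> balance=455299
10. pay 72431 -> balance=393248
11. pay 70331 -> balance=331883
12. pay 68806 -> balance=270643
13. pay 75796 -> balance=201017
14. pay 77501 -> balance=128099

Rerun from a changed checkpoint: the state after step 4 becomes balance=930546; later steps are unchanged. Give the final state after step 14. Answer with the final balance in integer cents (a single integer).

state after step 4 := balance=930546
5. pay 80669 -> balance=871093
6. pay 72313 -> balance=818640
7. pay 80767 -> balance=756537
8. pay 77477 -> balance=696309
9. pay 70631 -> balance=641553
10. pay 72431 -> balance=583749
11. pay 70331 -> balance=526727
12. pay 68806 -> balance=469930
13. pay 75796 -> balance=404848
14. pay 77501 -> balance=336577

336577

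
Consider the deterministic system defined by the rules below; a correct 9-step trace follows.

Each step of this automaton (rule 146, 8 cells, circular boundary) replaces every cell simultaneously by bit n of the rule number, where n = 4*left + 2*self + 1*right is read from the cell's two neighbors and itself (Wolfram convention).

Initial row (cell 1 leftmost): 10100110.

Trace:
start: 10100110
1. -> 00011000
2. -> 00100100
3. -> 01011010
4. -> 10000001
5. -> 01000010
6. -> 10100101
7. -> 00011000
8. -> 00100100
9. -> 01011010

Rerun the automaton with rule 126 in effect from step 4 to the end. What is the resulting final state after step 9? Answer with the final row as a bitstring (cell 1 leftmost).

00000000

(re-executing steps 4..9 under rule 126; state before step 4: 01011010)
4. -> 11111111
5. -> 00000000
6. -> 00000000
7. -> 00000000
8. -> 00000000
9. -> 00000000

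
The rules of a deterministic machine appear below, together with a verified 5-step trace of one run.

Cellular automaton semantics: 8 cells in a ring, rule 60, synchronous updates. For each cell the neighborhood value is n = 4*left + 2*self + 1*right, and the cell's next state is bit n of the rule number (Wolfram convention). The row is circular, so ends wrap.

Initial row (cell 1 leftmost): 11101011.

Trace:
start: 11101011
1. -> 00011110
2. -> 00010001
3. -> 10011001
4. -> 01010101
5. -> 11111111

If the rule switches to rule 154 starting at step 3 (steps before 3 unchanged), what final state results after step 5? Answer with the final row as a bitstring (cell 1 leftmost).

00000000

(re-executing steps 3..5 under rule 154; state before step 3: 00010001)
3. -> 10101010
4. -> 00000000
5. -> 00000000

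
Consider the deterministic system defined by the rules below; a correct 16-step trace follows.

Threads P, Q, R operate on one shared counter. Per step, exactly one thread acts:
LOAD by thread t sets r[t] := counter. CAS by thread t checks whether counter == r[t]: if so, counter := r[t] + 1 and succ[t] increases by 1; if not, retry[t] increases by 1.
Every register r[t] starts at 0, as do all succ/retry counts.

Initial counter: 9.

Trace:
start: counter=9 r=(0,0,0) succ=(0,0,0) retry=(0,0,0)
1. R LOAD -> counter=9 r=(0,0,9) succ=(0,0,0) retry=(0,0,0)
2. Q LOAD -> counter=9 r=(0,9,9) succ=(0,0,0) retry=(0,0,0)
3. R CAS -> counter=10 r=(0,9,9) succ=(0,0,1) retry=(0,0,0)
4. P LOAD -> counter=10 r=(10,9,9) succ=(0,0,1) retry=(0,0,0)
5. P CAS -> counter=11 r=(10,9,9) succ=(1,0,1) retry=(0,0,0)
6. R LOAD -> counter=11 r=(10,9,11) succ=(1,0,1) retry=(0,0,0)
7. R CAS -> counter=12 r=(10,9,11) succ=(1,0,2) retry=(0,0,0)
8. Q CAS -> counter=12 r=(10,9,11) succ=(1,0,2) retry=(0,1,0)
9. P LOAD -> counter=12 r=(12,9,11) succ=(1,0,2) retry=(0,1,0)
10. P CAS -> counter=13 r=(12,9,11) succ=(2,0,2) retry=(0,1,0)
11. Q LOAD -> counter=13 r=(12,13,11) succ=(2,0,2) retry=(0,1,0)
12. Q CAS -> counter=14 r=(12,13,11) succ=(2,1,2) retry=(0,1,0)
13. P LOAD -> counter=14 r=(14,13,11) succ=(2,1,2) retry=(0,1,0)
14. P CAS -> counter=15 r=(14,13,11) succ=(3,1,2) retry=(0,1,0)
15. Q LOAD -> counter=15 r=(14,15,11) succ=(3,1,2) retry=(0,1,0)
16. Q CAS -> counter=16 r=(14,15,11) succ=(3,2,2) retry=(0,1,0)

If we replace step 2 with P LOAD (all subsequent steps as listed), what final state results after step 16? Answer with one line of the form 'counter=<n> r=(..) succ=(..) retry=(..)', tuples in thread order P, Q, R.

(re-executing from step 2 with the substitution; state before step 2: counter=9 r=(0,0,9) succ=(0,0,0) retry=(0,0,0))
2. P LOAD -> counter=9 r=(9,0,9) succ=(0,0,0) retry=(0,0,0)
3. R CAS -> counter=10 r=(9,0,9) succ=(0,0,1) retry=(0,0,0)
4. P LOAD -> counter=10 r=(10,0,9) succ=(0,0,1) retry=(0,0,0)
5. P CAS -> counter=11 r=(10,0,9) succ=(1,0,1) retry=(0,0,0)
6. R LOAD -> counter=11 r=(10,0,11) succ=(1,0,1) retry=(0,0,0)
7. R CAS -> counter=12 r=(10,0,11) succ=(1,0,2) retry=(0,0,0)
8. Q CAS -> counter=12 r=(10,0,11) succ=(1,0,2) retry=(0,1,0)
9. P LOAD -> counter=12 r=(12,0,11) succ=(1,0,2) retry=(0,1,0)
10. P CAS -> counter=13 r=(12,0,11) succ=(2,0,2) retry=(0,1,0)
11. Q LOAD -> counter=13 r=(12,13,11) succ=(2,0,2) retry=(0,1,0)
12. Q CAS -> counter=14 r=(12,13,11) succ=(2,1,2) retry=(0,1,0)
13. P LOAD -> counter=14 r=(14,13,11) succ=(2,1,2) retry=(0,1,0)
14. P CAS -> counter=15 r=(14,13,11) succ=(3,1,2) retry=(0,1,0)
15. Q LOAD -> counter=15 r=(14,15,11) succ=(3,1,2) retry=(0,1,0)
16. Q CAS -> counter=16 r=(14,15,11) succ=(3,2,2) retry=(0,1,0)

counter=16 r=(14,15,11) succ=(3,2,2) retry=(0,1,0)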